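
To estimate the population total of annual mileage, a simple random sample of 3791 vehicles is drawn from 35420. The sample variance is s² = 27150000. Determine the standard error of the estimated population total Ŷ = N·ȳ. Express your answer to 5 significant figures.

2.8325 × 10^6

Var(Ŷ) = N²·Var(ȳ) = N²·(1 − n/N)·s²/n.
f = 3791/35420 = 0.10702993; Var(ȳ) = 0.89297007·27150000/3791 = 6395.1827.
Var(Ŷ) = 35420² · 6395.1827 = 8.0232453 × 10^12.
SE(Ŷ) = √(8.0232453 × 10^12) = 2.8325 × 10^6.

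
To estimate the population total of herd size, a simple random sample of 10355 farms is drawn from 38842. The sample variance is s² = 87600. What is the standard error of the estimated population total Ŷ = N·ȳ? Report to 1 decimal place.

Var(Ŷ) = N²·Var(ȳ) = N²·(1 − n/N)·s²/n.
f = 10355/38842 = 0.26659286; Var(ȳ) = 0.73340714·87600/10355 = 6.2043906.
Var(Ŷ) = 38842² · 6.2043906 = 9.3605701 × 10^9.
SE(Ŷ) = √(9.3605701 × 10^9) = 96750.0.

96750.0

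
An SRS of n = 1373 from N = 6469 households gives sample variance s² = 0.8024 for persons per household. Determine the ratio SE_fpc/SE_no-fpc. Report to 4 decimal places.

f = n/N = 1373/6469 = 0.21224301.
SE_no-fpc = √(s²/n) = 0.02417465; SE_fpc = √((1−f)s²/n) = 0.021456374.
Ratio = √(1−f) = 0.88755676.

0.8876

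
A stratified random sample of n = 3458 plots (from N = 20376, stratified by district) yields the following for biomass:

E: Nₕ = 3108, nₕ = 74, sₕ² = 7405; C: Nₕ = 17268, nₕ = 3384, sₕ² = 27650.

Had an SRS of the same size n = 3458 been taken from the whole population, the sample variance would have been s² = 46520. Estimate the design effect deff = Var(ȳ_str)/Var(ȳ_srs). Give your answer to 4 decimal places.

0.6259

Var(ȳ_str) = Σ Wₕ²(1−fₕ)sₕ²/nₕ with Wₕ = Nₕ/20376:
  E: (3108/20376)²·(1−74/3108)·7405/74 = 2.2727521
  C: (17268/20376)²·(1−3384/17268)·27650/3384 = 4.7182784
  → Var(ȳ_str) = 6.9910305.
Var(ȳ_srs) = (1 − 3458/20376)·46520/3458 = 11.169785.
deff = 6.9910305 / 11.169785 = 0.6259.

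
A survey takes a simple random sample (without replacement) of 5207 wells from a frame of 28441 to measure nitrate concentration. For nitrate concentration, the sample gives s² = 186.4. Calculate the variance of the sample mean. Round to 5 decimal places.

0.02924

Under SRS without replacement, Var(ȳ) = (1 − f)·s²/n with f = n/N = 5207/28441 = 0.18308076.
Var(ȳ) = (1 − 0.18308076)·186.4/5207 = 0.81691924·0.035797964 = 0.029244046.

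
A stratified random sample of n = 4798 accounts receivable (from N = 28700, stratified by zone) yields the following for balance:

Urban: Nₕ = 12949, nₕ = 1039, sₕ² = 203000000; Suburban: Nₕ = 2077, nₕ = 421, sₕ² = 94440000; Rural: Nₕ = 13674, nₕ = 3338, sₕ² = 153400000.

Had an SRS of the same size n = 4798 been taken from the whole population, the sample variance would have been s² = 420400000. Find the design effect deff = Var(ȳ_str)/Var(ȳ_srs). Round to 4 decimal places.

0.6222

Var(ȳ_str) = Σ Wₕ²(1−fₕ)sₕ²/nₕ with Wₕ = Nₕ/28700:
  Urban: (12949/28700)²·(1−1039/12949)·203000000/1039 = 36581.768
  Suburban: (2077/28700)²·(1−421/2077)·94440000/421 = 936.7138
  Rural: (13674/28700)²·(1−3338/13674)·153400000/3338 = 7885.3924
  → Var(ȳ_str) = 45403.874.
Var(ȳ_srs) = (1 − 4798/28700)·420400000/4798 = 72971.758.
deff = 45403.874 / 72971.758 = 0.6222.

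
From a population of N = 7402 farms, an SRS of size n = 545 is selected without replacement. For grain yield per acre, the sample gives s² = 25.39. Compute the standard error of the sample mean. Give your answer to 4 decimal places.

Under SRS without replacement, Var(ȳ) = (1 − f)·s²/n with f = n/N = 545/7402 = 0.07362875.
Var(ȳ) = (1 − 0.07362875)·25.39/545 = 0.92637125·0.046587156 = 0.043157002.
SE(ȳ) = √(0.043157002) = 0.2077.

0.2077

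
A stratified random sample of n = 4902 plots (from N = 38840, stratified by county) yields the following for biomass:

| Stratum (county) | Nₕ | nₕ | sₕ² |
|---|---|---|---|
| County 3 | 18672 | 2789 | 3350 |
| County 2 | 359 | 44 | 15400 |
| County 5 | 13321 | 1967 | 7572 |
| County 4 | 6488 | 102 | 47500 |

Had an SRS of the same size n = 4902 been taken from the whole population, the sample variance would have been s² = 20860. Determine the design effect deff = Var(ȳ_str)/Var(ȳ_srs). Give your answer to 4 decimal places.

3.6141

Var(ȳ_str) = Σ Wₕ²(1−fₕ)sₕ²/nₕ with Wₕ = Nₕ/38840:
  County 3: (18672/38840)²·(1−2789/18672)·3350/2789 = 0.23613547
  County 2: (359/38840)²·(1−44/359)·15400/44 = 0.026237026
  County 5: (13321/38840)²·(1−1967/13321)·7572/1967 = 0.3859522
  County 4: (6488/38840)²·(1−102/6488)·47500/102 = 12.790124
  → Var(ȳ_str) = 13.438449.
Var(ȳ_srs) = (1 − 4902/38840)·20860/4902 = 3.7183308.
deff = 13.438449 / 3.7183308 = 3.6141.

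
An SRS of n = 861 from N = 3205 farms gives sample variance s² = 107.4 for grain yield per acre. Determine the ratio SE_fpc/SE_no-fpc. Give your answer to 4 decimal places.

f = n/N = 861/3205 = 0.26864275.
SE_no-fpc = √(s²/n) = 0.35318363; SE_fpc = √((1−f)s²/n) = 0.30204062.
Ratio = √(1−f) = 0.85519428.

0.8552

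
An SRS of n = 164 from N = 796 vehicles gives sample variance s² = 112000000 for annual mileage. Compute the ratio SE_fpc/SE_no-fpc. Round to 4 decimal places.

0.8910

f = n/N = 164/796 = 0.20603015.
SE_no-fpc = √(s²/n) = 826.39387; SE_fpc = √((1−f)s²/n) = 736.35814.
Ratio = √(1−f) = 0.89104986.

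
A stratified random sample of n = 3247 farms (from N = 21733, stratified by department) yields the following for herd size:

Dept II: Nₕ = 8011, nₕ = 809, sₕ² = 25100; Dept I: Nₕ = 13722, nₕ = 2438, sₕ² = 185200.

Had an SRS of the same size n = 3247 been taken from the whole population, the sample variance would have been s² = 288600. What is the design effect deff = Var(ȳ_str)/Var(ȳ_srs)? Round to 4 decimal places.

Var(ȳ_str) = Σ Wₕ²(1−fₕ)sₕ²/nₕ with Wₕ = Nₕ/21733:
  Dept II: (8011/21733)²·(1−809/8011)·25100/809 = 3.789882
  Dept I: (13722/21733)²·(1−2438/13722)·185200/2438 = 24.902813
  → Var(ȳ_str) = 28.692695.
Var(ȳ_srs) = (1 − 3247/21733)·288600/3247 = 75.6027.
deff = 28.692695 / 75.6027 = 0.3795.

0.3795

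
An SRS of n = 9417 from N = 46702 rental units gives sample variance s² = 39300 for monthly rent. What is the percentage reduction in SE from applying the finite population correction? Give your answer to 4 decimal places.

10.6490

f = n/N = 9417/46702 = 0.20164019.
SE_no-fpc = √(s²/n) = 2.0428665; SE_fpc = √((1−f)s²/n) = 1.8253213.
Ratio = √(1−f) = 0.89350983. Reduction = 100·(1 − 0.89350983) = 10.6490%.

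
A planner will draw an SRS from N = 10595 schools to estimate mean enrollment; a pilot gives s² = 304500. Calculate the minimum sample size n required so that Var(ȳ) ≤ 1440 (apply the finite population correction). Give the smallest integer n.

208

Without fpc, n₀ = s²/D = 304500/1440 = 211.4583.
With fpc, (1 − n/N)·s²/n ≤ D requires n ≥ n₀/(1 + n₀/N) = 211.4583/(1 + 211.4583/10595) = 207.3205.
Rounding up, n = 208.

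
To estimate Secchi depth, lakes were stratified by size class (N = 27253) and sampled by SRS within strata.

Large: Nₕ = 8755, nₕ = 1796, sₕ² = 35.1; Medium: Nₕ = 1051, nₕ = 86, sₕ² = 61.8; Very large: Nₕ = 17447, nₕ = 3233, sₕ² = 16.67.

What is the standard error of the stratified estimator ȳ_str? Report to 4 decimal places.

Var(ȳ_str) = Σₕ Wₕ²(1 − fₕ)sₕ²/nₕ with Wₕ = Nₕ/N, N = 27253.
Large: Wₕ = 0.32124904; term = 0.32124904²·(1 − 0.20513992)·35.1/1796 = 0.0016031536.
Medium: Wₕ = 0.03856456; term = 0.03856456²·(1 − 0.08182683)·61.8/86 = 9.8127655 × 10^-4.
Very large: Wₕ = 0.64018640; term = 0.64018640²·(1 − 0.18530406)·16.67/3233 = 0.0017216241.
Sum = 0.0043060543.
SE = √(0.0043060543) = 0.0656.

0.0656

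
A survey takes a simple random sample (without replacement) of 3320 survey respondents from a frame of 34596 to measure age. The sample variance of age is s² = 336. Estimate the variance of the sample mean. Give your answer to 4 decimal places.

Under SRS without replacement, Var(ȳ) = (1 − f)·s²/n with f = n/N = 3320/34596 = 0.09596485.
Var(ȳ) = (1 − 0.09596485)·336/3320 = 0.90403515·0.10120482 = 0.091492714.

0.0915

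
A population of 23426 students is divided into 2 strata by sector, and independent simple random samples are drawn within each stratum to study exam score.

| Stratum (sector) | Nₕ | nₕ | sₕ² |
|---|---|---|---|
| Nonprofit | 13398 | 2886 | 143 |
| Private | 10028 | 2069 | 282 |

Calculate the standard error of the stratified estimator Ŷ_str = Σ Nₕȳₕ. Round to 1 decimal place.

Var(Ŷ_str) = Σₕ Nₕ²(1 − fₕ)sₕ²/nₕ.
Nonprofit: 13398²·(1 − 2886/13398)·143/2886 = 6.9785475 × 10^6.
Private: 10028²·(1 − 2069/10028)·282/2069 = 1.087831 × 10^7.
Sum = 1.7856858 × 10^7.
SE = √(1.7856858 × 10^7) = 4225.7.

4225.7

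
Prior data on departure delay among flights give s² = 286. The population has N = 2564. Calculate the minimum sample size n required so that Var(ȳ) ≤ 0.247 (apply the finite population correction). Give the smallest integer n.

798

Without fpc, n₀ = s²/D = 286/0.247 = 1157.8947.
With fpc, (1 − n/N)·s²/n ≤ D requires n ≥ n₀/(1 + n₀/N) = 1157.8947/(1 + 1157.8947/2564) = 797.6695.
Rounding up, n = 798.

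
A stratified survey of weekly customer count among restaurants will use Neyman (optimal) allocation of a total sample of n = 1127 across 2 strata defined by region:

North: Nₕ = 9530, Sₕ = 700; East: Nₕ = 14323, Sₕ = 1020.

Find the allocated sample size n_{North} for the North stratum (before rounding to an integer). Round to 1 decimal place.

353.3

Neyman allocation: nₕ = n·NₕSₕ / Σⱼ NⱼSⱼ.
Σ NⱼSⱼ = 9530·700 + 14323·1020 = 2.128046 × 10^7.
n_{North} = 1127·9530·700 / (2.128046 × 10^7) = 353.3.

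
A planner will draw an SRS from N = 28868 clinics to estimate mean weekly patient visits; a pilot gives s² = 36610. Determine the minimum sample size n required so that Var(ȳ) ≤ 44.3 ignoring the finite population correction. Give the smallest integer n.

827

Without fpc, n₀ = s²/D = 36610/44.3 = 826.4108.
Rounding up, n = 827.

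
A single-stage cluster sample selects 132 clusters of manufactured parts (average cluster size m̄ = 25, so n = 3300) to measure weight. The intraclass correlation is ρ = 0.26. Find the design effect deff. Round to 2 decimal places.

deff = 1 + (25 − 1)·0.26 = 1 + 6.24 = 7.24.

7.24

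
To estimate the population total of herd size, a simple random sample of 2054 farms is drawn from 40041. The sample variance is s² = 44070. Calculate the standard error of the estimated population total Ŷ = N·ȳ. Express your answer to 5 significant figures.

180650

Var(Ŷ) = N²·Var(ȳ) = N²·(1 − n/N)·s²/n.
f = 2054/40041 = 0.05129742; Var(ȳ) = 0.94870258·44070/2054 = 20.355074.
Var(Ŷ) = 40041² · 20.355074 = 3.2634917 × 10^10.
SE(Ŷ) = √(3.2634917 × 10^10) = 180650.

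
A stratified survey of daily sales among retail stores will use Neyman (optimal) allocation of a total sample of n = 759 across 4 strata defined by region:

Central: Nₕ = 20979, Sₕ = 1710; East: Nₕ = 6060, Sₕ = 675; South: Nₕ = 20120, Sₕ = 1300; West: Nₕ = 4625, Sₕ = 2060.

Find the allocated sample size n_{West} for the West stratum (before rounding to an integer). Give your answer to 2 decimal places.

Neyman allocation: nₕ = n·NₕSₕ / Σⱼ NⱼSⱼ.
Σ NⱼSⱼ = 20979·1710 + 6060·675 + 20120·1300 + 4625·2060 = 7.564809 × 10^7.
n_{West} = 759·4625·2060 / (7.564809 × 10^7) = 95.59.

95.59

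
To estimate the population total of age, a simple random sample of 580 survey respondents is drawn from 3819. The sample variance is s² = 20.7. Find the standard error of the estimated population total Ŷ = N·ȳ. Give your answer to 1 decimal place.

664.4

Var(Ŷ) = N²·Var(ȳ) = N²·(1 − n/N)·s²/n.
f = 580/3819 = 0.15187222; Var(ȳ) = 0.84812778·20.7/580 = 0.030269388.
Var(Ŷ) = 3819² · 0.030269388 = 441471.79.
SE(Ŷ) = √(441471.79) = 664.4.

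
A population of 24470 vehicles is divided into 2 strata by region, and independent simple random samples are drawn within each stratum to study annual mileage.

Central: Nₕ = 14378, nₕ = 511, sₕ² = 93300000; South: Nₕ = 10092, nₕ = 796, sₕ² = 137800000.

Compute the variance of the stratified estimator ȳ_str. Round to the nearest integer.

87919

Var(ȳ_str) = Σₕ Wₕ²(1 − fₕ)sₕ²/nₕ with Wₕ = Nₕ/N, N = 24470.
Central: Wₕ = 0.58757662; term = 0.58757662²·(1 − 0.03554041)·93300000/511 = 60795.831.
South: Wₕ = 0.41242338; term = 0.41242338²·(1 − 0.07887436)·137800000/796 = 27123.24.
Sum = 87919.071.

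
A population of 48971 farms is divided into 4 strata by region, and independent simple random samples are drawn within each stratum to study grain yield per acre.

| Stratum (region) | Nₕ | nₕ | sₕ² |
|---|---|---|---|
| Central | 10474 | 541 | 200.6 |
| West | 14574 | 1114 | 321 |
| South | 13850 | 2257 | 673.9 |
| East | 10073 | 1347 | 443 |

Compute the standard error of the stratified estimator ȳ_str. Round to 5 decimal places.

0.26777

Var(ȳ_str) = Σₕ Wₕ²(1 − fₕ)sₕ²/nₕ with Wₕ = Nₕ/N, N = 48971.
Central: Wₕ = 0.21388169; term = 0.21388169²·(1 − 0.05165171)·200.6/541 = 0.016086024.
West: Wₕ = 0.29760470; term = 0.29760470²·(1 − 0.07643749)·321/1114 = 0.023570333.
South: Wₕ = 0.28282044; term = 0.28282044²·(1 − 0.16296029)·673.9/2257 = 0.019990864.
East: Wₕ = 0.20569317; term = 0.20569317²·(1 − 0.13372382)·443/1347 = 0.012054029.
Sum = 0.07170125.
SE = √(0.07170125) = 0.26777.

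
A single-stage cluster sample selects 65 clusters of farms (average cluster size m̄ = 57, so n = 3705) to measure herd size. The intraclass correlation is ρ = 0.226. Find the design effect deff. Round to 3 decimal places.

deff = 1 + (57 − 1)·0.226 = 1 + 12.656 = 13.656.

13.656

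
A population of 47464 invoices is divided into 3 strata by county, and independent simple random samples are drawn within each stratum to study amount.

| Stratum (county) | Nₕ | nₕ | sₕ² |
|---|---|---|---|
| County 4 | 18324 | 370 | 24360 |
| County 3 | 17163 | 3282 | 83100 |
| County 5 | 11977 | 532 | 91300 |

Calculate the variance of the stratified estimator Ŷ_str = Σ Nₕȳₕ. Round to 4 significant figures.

Var(Ŷ_str) = Σₕ Nₕ²(1 − fₕ)sₕ²/nₕ.
County 4: 18324²·(1 − 370/18324)·24360/370 = 2.1659931 × 10^10.
County 3: 17163²·(1 − 3282/17163)·83100/3282 = 6.0322093 × 10^9.
County 5: 11977²·(1 − 532/11977)·91300/532 = 2.352464 × 10^10.
Sum = 5.121678 × 10^10.

5.122 × 10^10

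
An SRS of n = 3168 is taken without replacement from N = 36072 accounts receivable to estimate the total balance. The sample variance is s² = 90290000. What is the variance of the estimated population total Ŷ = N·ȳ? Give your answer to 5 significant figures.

3.3828 × 10^13

Var(Ŷ) = N²·Var(ȳ) = N²·(1 − n/N)·s²/n.
f = 3168/36072 = 0.08782435; Var(ȳ) = 0.91217565·90290000/3168 = 25997.582.
Var(Ŷ) = 36072² · 25997.582 = 3.3827773 × 10^13.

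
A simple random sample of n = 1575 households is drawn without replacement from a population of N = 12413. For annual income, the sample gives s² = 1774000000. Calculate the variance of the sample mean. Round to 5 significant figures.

Under SRS without replacement, Var(ȳ) = (1 − f)·s²/n with f = n/N = 1575/12413 = 0.12688311.
Var(ȳ) = (1 − 0.12688311)·1774000000/1575 = 0.87311689·1.1263492 × 10^6 = 983434.52.

983430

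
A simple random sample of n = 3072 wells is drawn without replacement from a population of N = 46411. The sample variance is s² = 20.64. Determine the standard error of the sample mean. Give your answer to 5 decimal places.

0.07921

Under SRS without replacement, Var(ȳ) = (1 − f)·s²/n with f = n/N = 3072/46411 = 0.06619120.
Var(ȳ) = (1 − 0.06619120)·20.64/3072 = 0.93380880·0.00671875 = 0.0062740278.
SE(ȳ) = √(0.0062740278) = 0.07921.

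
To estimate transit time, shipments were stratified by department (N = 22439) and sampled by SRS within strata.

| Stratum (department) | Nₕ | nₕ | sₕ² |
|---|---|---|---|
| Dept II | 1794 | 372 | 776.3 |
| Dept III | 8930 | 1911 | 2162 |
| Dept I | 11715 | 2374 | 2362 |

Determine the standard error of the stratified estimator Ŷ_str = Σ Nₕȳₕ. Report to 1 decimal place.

Var(Ŷ_str) = Σₕ Nₕ²(1 − fₕ)sₕ²/nₕ.
Dept II: 1794²·(1 − 372/1794)·776.3/372 = 5.32364 × 10^6.
Dept III: 8930²·(1 − 1911/8930)·2162/1911 = 7.0912322 × 10^7.
Dept I: 11715²·(1 − 2374/11715)·2362/2374 = 1.0887667 × 10^8.
Sum = 1.8511263 × 10^8.
SE = √(1.8511263 × 10^8) = 13605.6.

13605.6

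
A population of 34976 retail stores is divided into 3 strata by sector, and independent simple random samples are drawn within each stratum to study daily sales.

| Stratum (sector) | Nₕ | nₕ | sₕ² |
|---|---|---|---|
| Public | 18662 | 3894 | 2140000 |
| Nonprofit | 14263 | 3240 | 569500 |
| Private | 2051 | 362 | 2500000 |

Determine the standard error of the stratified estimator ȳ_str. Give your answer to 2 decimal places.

12.88

Var(ȳ_str) = Σₕ Wₕ²(1 − fₕ)sₕ²/nₕ with Wₕ = Nₕ/N, N = 34976.
Public: Wₕ = 0.53356587; term = 0.53356587²·(1 − 0.20865931)·2140000/3894 = 123.81048.
Nonprofit: Wₕ = 0.40779392; term = 0.40779392²·(1 − 0.22716119)·569500/3240 = 22.590151.
Private: Wₕ = 0.05864021; term = 0.05864021²·(1 − 0.17649927)·2500000/362 = 19.55629.
Sum = 165.95692.
SE = √(165.95692) = 12.88.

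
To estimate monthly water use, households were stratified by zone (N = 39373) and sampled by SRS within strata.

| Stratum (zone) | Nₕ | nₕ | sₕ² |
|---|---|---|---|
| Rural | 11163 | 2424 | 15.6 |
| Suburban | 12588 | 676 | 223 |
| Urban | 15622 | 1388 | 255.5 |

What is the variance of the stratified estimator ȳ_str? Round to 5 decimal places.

Var(ȳ_str) = Σₕ Wₕ²(1 − fₕ)sₕ²/nₕ with Wₕ = Nₕ/N, N = 39373.
Rural: Wₕ = 0.28351916; term = 0.28351916²·(1 − 0.21714593)·15.6/2424 = 4.0498378 × 10^-4.
Suburban: Wₕ = 0.31971148; term = 0.31971148²·(1 − 0.05370194)·223/676 = 0.03190822.
Urban: Wₕ = 0.39676936; term = 0.39676936²·(1 − 0.08884906)·255.5/1388 = 0.026403896.
Sum = 0.0587171.

0.05872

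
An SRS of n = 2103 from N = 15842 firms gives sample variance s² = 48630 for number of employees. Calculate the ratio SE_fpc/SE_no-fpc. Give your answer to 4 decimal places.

0.9313

f = n/N = 2103/15842 = 0.13274839.
SE_no-fpc = √(s²/n) = 4.8087533; SE_fpc = √((1−f)s²/n) = 4.4782162.
Ratio = √(1−f) = 0.93126345.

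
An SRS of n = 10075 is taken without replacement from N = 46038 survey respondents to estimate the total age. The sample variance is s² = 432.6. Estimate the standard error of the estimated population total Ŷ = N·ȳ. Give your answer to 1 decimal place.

8431.5

Var(Ŷ) = N²·Var(ȳ) = N²·(1 − n/N)·s²/n.
f = 10075/46038 = 0.21884096; Var(ȳ) = 0.78115904·432.6/10075 = 0.03354138.
Var(Ŷ) = 46038² · 0.03354138 = 7.1090869 × 10^7.
SE(Ŷ) = √(7.1090869 × 10^7) = 8431.5.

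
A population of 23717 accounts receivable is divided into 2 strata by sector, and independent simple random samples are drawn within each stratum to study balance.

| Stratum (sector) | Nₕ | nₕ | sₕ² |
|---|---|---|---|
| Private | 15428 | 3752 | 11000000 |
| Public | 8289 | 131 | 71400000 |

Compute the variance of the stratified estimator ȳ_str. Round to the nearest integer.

Var(ȳ_str) = Σₕ Wₕ²(1 − fₕ)sₕ²/nₕ with Wₕ = Nₕ/N, N = 23717.
Private: Wₕ = 0.65050386; term = 0.65050386²·(1 − 0.24319419)·11000000/3752 = 938.8886.
Public: Wₕ = 0.34949614; term = 0.34949614²·(1 − 0.01580408)·71400000/131 = 65522.921.
Sum = 66461.81.

66462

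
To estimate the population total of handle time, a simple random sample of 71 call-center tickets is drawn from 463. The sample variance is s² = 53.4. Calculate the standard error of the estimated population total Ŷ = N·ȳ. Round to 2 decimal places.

369.47

Var(Ŷ) = N²·Var(ȳ) = N²·(1 − n/N)·s²/n.
f = 71/463 = 0.15334773; Var(ȳ) = 0.84665227·53.4/71 = 0.6367779.
Var(Ŷ) = 463² · 0.6367779 = 136505.44.
SE(Ŷ) = √(136505.44) = 369.47.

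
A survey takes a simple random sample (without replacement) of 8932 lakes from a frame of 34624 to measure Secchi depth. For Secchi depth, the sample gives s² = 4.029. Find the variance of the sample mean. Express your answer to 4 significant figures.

Under SRS without replacement, Var(ȳ) = (1 − f)·s²/n with f = n/N = 8932/34624 = 0.25797135.
Var(ȳ) = (1 − 0.25797135)·4.029/8932 = 0.74202865·4.5107479 × 10^-4 = 3.3471042 × 10^-4.

3.347 × 10^-4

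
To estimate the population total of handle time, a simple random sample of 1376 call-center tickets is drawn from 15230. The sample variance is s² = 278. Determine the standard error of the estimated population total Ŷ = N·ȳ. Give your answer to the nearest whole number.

Var(Ŷ) = N²·Var(ȳ) = N²·(1 − n/N)·s²/n.
f = 1376/15230 = 0.09034800; Var(ȳ) = 0.90965200·278/1376 = 0.18378144.
Var(Ŷ) = 15230² · 0.18378144 = 4.2628638 × 10^7.
SE(Ŷ) = √(4.2628638 × 10^7) = 6529.

6529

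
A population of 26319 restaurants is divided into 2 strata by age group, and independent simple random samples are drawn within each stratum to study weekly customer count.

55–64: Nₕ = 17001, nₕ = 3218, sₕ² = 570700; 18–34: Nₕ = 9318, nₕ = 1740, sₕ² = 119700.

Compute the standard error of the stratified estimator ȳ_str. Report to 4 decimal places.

8.1857

Var(ȳ_str) = Σₕ Wₕ²(1 − fₕ)sₕ²/nₕ with Wₕ = Nₕ/N, N = 26319.
55–64: Wₕ = 0.64595919; term = 0.64595919²·(1 − 0.18928298)·570700/3218 = 59.993098.
18–34: Wₕ = 0.35404081; term = 0.35404081²·(1 − 0.18673535)·119700/1740 = 7.0126706.
Sum = 67.005769.
SE = √(67.005769) = 8.1857.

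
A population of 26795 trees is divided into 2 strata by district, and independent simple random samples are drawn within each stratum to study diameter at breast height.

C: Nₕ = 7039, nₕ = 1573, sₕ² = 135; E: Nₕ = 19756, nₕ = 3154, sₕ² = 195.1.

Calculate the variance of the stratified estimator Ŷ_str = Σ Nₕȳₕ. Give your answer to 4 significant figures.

Var(Ŷ_str) = Σₕ Nₕ²(1 − fₕ)sₕ²/nₕ.
C: 7039²·(1 − 1573/7039)·135/1573 = 3.3020652 × 10^6.
E: 19756²·(1 − 3154/19756)·195.1/3154 = 2.0288737 × 10^7.
Sum = 2.3590802 × 10^7.

2.359 × 10^7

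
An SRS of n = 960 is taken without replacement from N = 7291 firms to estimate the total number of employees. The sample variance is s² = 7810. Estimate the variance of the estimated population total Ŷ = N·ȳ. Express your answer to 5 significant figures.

3.7553 × 10^8

Var(Ŷ) = N²·Var(ȳ) = N²·(1 − n/N)·s²/n.
f = 960/7291 = 0.13166918; Var(ȳ) = 0.86833082·7810/960 = 7.064233.
Var(Ŷ) = 7291² · 7.064233 = 3.7552531 × 10^8.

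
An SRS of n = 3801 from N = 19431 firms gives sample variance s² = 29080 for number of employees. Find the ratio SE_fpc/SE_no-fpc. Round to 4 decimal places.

f = n/N = 3801/19431 = 0.19561525.
SE_no-fpc = √(s²/n) = 2.7659751; SE_fpc = √((1−f)s²/n) = 2.4807339.
Ratio = √(1−f) = 0.89687499.

0.8969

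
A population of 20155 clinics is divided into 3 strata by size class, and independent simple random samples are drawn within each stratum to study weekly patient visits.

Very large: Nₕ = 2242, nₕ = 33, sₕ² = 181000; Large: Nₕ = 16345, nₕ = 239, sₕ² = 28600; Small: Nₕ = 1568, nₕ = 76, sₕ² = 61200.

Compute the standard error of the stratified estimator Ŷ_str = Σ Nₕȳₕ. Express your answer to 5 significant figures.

246070

Var(Ŷ_str) = Σₕ Nₕ²(1 − fₕ)sₕ²/nₕ.
Very large: 2242²·(1 − 33/2242)·181000/33 = 2.716414 × 10^10.
Large: 16345²·(1 − 239/16345)·28600/239 = 3.150219 × 10^10.
Small: 1568²·(1 − 76/1568)·61200/76 = 1.8838777 × 10^9.
Sum = 6.0550208 × 10^10.
SE = √(6.0550208 × 10^10) = 246070.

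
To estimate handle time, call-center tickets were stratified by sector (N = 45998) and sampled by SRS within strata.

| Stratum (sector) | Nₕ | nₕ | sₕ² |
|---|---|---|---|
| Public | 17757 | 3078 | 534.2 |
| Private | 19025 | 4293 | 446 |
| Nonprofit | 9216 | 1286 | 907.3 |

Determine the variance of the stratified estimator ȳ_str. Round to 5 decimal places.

0.05951

Var(ȳ_str) = Σₕ Wₕ²(1 − fₕ)sₕ²/nₕ with Wₕ = Nₕ/N, N = 45998.
Public: Wₕ = 0.38603852; term = 0.38603852²·(1 − 0.17334009)·534.2/3078 = 0.021380775.
Private: Wₕ = 0.41360494; term = 0.41360494²·(1 − 0.22565046)·446/4293 = 0.013762028.
Nonprofit: Wₕ = 0.20035654; term = 0.20035654²·(1 − 0.13953993)·907.3/1286 = 0.024369561.
Sum = 0.059512364.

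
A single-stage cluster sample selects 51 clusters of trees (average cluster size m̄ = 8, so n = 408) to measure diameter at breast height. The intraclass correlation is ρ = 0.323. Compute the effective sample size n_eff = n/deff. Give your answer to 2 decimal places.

125.11

deff = 1 + (8 − 1)·0.323 = 1 + 2.261 = 3.261.
n_eff = 408 / 3.261 = 125.11.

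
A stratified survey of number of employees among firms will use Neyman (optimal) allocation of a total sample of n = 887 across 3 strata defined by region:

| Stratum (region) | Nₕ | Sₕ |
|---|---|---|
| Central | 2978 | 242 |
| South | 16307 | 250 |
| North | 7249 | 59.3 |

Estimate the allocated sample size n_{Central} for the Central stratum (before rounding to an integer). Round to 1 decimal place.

Neyman allocation: nₕ = n·NₕSₕ / Σⱼ NⱼSⱼ.
Σ NⱼSⱼ = 2978·242 + 16307·250 + 7249·59.3 = 5.2272917 × 10^6.
n_{Central} = 887·2978·242 / (5.2272917 × 10^6) = 122.3.

122.3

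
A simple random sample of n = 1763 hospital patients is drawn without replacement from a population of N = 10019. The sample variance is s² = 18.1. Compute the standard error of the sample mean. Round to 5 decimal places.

Under SRS without replacement, Var(ȳ) = (1 − f)·s²/n with f = n/N = 1763/10019 = 0.17596567.
Var(ȳ) = (1 − 0.17596567)·18.1/1763 = 0.82403433·0.010266591 = 0.0084600235.
SE(ȳ) = √(0.0084600235) = 0.09198.

0.09198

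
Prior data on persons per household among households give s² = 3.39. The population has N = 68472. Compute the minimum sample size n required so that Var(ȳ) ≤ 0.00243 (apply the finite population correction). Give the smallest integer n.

1368

Without fpc, n₀ = s²/D = 3.39/0.00243 = 1395.0617.
With fpc, (1 − n/N)·s²/n ≤ D requires n ≥ n₀/(1 + n₀/N) = 1395.0617/(1 + 1395.0617/68472) = 1367.2060.
Rounding up, n = 1368.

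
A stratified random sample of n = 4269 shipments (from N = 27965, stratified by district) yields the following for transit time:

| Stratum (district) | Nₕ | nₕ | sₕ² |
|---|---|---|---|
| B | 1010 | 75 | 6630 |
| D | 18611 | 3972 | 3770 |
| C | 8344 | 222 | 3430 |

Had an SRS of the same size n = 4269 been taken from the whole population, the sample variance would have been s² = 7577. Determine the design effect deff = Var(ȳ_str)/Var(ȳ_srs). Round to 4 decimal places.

1.1811

Var(ȳ_str) = Σ Wₕ²(1−fₕ)sₕ²/nₕ with Wₕ = Nₕ/27965:
  B: (1010/27965)²·(1−75/1010)·6630/75 = 0.10674698
  D: (18611/27965)²·(1−3972/18611)·3770/3972 = 0.33066146
  C: (8344/27965)²·(1−222/8344)·3430/222 = 1.338902
  → Var(ȳ_str) = 1.7763104.
Var(ȳ_srs) = (1 − 4269/27965)·7577/4269 = 1.5039429.
deff = 1.7763104 / 1.5039429 = 1.1811.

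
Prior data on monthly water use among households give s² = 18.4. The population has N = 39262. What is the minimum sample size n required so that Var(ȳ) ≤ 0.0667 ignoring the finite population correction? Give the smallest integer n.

Without fpc, n₀ = s²/D = 18.4/0.0667 = 275.8621.
Rounding up, n = 276.

276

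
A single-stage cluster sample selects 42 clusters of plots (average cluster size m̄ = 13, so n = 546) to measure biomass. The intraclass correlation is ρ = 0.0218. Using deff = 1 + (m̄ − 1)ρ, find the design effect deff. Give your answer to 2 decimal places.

deff = 1 + (13 − 1)·0.0218 = 1 + 0.2616 = 1.2616.

1.26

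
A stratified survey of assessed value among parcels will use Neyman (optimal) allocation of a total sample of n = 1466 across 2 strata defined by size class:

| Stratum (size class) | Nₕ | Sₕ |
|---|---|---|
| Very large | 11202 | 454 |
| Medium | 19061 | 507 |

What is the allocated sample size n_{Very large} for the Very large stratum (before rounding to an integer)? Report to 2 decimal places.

505.48

Neyman allocation: nₕ = n·NₕSₕ / Σⱼ NⱼSⱼ.
Σ NⱼSⱼ = 11202·454 + 19061·507 = 1.4749635 × 10^7.
n_{Very large} = 1466·11202·454 / (1.4749635 × 10^7) = 505.48.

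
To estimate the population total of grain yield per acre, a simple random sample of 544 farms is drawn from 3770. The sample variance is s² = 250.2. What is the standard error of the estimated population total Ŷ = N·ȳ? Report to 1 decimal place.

2365.1

Var(Ŷ) = N²·Var(ȳ) = N²·(1 − n/N)·s²/n.
f = 544/3770 = 0.14429708; Var(ȳ) = 0.85570292·250.2/544 = 0.39356042.
Var(Ŷ) = 3770² · 0.39356042 = 5.5936349 × 10^6.
SE(Ŷ) = √(5.5936349 × 10^6) = 2365.1.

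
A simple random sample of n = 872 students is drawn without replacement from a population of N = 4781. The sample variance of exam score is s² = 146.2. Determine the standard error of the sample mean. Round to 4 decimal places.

0.3702

Under SRS without replacement, Var(ȳ) = (1 − f)·s²/n with f = n/N = 872/4781 = 0.18238862.
Var(ȳ) = (1 − 0.18238862)·146.2/872 = 0.81761138·0.16766055 = 0.13708117.
SE(ȳ) = √(0.13708117) = 0.3702.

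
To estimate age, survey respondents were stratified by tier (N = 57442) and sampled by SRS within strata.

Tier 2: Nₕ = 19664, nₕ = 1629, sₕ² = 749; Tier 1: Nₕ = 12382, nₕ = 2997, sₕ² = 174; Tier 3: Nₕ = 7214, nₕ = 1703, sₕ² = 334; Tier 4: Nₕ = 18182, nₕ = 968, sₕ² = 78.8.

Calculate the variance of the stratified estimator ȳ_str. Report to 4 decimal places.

Var(ȳ_str) = Σₕ Wₕ²(1 − fₕ)sₕ²/nₕ with Wₕ = Nₕ/N, N = 57442.
Tier 2: Wₕ = 0.34232791; term = 0.34232791²·(1 − 0.08284174)·749/1629 = 0.049418509.
Tier 1: Wₕ = 0.21555656; term = 0.21555656²·(1 − 0.24204490)·174/2997 = 0.0020446947.
Tier 3: Wₕ = 0.12558755; term = 0.12558755²·(1 − 0.23606876)·334/1703 = 0.0023630846.
Tier 4: Wₕ = 0.31652798; term = 0.31652798²·(1 − 0.05323947)·78.8/968 = 0.0077217406.
Sum = 0.061548029.

0.0615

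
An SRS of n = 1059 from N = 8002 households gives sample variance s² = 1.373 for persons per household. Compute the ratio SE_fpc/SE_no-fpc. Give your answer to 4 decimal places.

0.9315

f = n/N = 1059/8002 = 0.13234191.
SE_no-fpc = √(s²/n) = 0.036007029; SE_fpc = √((1−f)s²/n) = 0.033539887.
Ratio = √(1−f) = 0.93148166.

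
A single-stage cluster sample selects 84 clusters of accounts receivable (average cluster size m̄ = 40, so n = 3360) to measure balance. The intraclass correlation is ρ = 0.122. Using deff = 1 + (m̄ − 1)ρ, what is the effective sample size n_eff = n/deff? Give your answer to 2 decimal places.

deff = 1 + (40 − 1)·0.122 = 1 + 4.758 = 5.758.
n_eff = 3360 / 5.758 = 583.54.

583.54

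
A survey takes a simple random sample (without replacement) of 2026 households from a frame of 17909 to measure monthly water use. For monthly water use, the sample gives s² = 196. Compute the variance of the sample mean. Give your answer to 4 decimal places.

0.0858

Under SRS without replacement, Var(ȳ) = (1 − f)·s²/n with f = n/N = 2026/17909 = 0.11312748.
Var(ȳ) = (1 − 0.11312748)·196/2026 = 0.88687252·0.096742349 = 0.085798131.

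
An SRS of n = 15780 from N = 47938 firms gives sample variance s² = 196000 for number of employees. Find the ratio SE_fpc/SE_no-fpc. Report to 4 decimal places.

f = n/N = 15780/47938 = 0.32917518.
SE_no-fpc = √(s²/n) = 3.5243135; SE_fpc = √((1−f)s²/n) = 2.8865501.
Ratio = √(1−f) = 0.81903896.

0.8190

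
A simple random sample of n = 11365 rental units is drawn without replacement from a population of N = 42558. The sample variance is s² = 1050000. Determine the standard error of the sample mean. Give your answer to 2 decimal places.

8.23

Under SRS without replacement, Var(ȳ) = (1 − f)·s²/n with f = n/N = 11365/42558 = 0.26704732.
Var(ȳ) = (1 − 0.26704732)·1050000/11365 = 0.73295268·92.388913 = 67.716701.
SE(ȳ) = √(67.716701) = 8.23.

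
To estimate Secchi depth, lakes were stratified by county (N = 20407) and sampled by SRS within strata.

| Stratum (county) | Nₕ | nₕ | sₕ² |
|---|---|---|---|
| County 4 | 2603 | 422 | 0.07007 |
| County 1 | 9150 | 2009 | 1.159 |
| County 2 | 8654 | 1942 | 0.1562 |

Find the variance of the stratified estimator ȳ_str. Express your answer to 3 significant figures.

Var(ȳ_str) = Σₕ Wₕ²(1 − fₕ)sₕ²/nₕ with Wₕ = Nₕ/N, N = 20407.
County 4: Wₕ = 0.12755427; term = 0.12755427²·(1 − 0.16212063)·0.07007/422 = 2.2635556 × 10^-6.
County 1: Wₕ = 0.44837556; term = 0.44837556²·(1 − 0.21956284)·1.159/2009 = 9.0515988 × 10^-5.
County 2: Wₕ = 0.42407017; term = 0.42407017²·(1 − 0.22440490)·0.1562/1942 = 1.1218694 × 10^-5.
Sum = 1.0399824 × 10^-4.

1.04 × 10^-4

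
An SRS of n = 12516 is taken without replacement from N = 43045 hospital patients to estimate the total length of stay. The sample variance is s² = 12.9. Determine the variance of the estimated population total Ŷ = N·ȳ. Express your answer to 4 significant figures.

1.354 × 10^6

Var(Ŷ) = N²·Var(ȳ) = N²·(1 − n/N)·s²/n.
f = 12516/43045 = 0.29076548; Var(ȳ) = 0.70923452·12.9/12516 = 7.3099435 × 10^-4.
Var(Ŷ) = 43045² · (7.3099435 × 10^-4) = 1.354439 × 10^6.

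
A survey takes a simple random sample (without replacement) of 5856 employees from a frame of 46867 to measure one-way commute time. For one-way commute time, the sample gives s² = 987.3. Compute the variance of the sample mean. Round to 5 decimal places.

Under SRS without replacement, Var(ȳ) = (1 − f)·s²/n with f = n/N = 5856/46867 = 0.12494932.
Var(ȳ) = (1 − 0.12494932)·987.3/5856 = 0.87505068·0.16859631 = 0.14753032.

0.14753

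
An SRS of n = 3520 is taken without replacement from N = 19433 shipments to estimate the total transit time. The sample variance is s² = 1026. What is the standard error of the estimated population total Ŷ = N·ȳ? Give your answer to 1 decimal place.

Var(Ŷ) = N²·Var(ȳ) = N²·(1 − n/N)·s²/n.
f = 3520/19433 = 0.18113518; Var(ȳ) = 0.81886482·1026/3520 = 0.23868048.
Var(Ŷ) = 19433² · 0.23868048 = 9.0135652 × 10^7.
SE(Ŷ) = √(9.0135652 × 10^7) = 9494.0.

9494.0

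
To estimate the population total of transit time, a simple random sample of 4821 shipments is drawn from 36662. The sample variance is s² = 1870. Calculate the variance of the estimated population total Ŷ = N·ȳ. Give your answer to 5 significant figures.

4.5280 × 10^8

Var(Ŷ) = N²·Var(ȳ) = N²·(1 − n/N)·s²/n.
f = 4821/36662 = 0.13149855; Var(ȳ) = 0.86850145·1870/4821 = 0.33687984.
Var(Ŷ) = 36662² · 0.33687984 = 4.5280095 × 10^8.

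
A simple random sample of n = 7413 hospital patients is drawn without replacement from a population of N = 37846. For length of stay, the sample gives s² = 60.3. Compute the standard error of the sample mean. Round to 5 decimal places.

Under SRS without replacement, Var(ȳ) = (1 − f)·s²/n with f = n/N = 7413/37846 = 0.19587275.
Var(ȳ) = (1 − 0.19587275)·60.3/7413 = 0.80412725·0.0081343586 = 0.0065410594.
SE(ȳ) = √(0.0065410594) = 0.08088.

0.08088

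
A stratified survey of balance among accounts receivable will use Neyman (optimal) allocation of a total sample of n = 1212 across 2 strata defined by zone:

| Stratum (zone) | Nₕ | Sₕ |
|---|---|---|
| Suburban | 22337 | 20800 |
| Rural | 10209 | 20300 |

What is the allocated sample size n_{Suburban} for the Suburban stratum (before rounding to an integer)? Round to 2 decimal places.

Neyman allocation: nₕ = n·NₕSₕ / Σⱼ NⱼSⱼ.
Σ NⱼSⱼ = 22337·20800 + 10209·20300 = 6.718523 × 10^8.
n_{Suburban} = 1212·22337·20800 / (6.718523 × 10^8) = 838.14.

838.14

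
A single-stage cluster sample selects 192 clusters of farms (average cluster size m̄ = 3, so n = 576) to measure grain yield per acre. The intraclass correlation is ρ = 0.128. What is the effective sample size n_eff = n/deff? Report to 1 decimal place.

deff = 1 + (3 − 1)·0.128 = 1 + 0.256 = 1.256.
n_eff = 576 / 1.256 = 458.6.

458.6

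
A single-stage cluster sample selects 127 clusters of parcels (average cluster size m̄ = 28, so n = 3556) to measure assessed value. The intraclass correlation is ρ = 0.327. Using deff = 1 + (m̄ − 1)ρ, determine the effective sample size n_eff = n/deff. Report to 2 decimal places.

361.79

deff = 1 + (28 − 1)·0.327 = 1 + 8.829 = 9.829.
n_eff = 3556 / 9.829 = 361.79.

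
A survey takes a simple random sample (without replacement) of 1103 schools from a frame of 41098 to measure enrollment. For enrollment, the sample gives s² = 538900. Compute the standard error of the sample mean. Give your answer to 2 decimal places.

21.81

Under SRS without replacement, Var(ȳ) = (1 − f)·s²/n with f = n/N = 1103/41098 = 0.02683829.
Var(ȳ) = (1 − 0.02683829)·538900/1103 = 0.97316171·488.57661 = 475.46405.
SE(ȳ) = √(475.46405) = 21.81.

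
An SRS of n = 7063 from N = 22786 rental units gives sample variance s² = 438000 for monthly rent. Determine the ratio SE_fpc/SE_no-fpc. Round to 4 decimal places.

0.8307

f = n/N = 7063/22786 = 0.30997103.
SE_no-fpc = √(s²/n) = 7.8748529; SE_fpc = √((1−f)s²/n) = 6.5414814.
Ratio = √(1−f) = 0.83067982.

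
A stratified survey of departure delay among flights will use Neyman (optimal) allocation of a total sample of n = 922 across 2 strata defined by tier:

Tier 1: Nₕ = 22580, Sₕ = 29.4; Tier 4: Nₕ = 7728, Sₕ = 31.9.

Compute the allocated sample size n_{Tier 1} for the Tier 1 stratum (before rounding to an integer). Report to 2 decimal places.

Neyman allocation: nₕ = n·NₕSₕ / Σⱼ NⱼSⱼ.
Σ NⱼSⱼ = 22580·29.4 + 7728·31.9 = 910375.2.
n_{Tier 1} = 922·22580·29.4 / 910375.2 = 672.33.

672.33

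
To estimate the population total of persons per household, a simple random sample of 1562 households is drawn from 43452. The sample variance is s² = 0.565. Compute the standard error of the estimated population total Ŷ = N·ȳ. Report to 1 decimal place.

Var(Ŷ) = N²·Var(ȳ) = N²·(1 − n/N)·s²/n.
f = 1562/43452 = 0.03594771; Var(ȳ) = 0.96405229·0.565/1562 = 3.487129 × 10^-4.
Var(Ŷ) = 43452² · (3.487129 × 10^-4) = 658396.56.
SE(Ŷ) = √(658396.56) = 811.4.

811.4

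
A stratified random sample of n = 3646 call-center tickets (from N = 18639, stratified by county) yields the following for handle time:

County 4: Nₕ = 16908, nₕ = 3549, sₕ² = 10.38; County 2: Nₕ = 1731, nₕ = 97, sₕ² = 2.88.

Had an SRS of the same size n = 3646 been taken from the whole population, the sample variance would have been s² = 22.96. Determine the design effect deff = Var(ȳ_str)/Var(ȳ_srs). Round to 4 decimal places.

Var(ȳ_str) = Σ Wₕ²(1−fₕ)sₕ²/nₕ with Wₕ = Nₕ/18639:
  County 4: (16908/18639)²·(1−3549/16908)·10.38/3549 = 0.00190157
  County 2: (1731/18639)²·(1−97/1731)·2.88/97 = 2.4172672 × 10^-4
  → Var(ȳ_str) = 0.0021432967.
Var(ȳ_srs) = (1 − 3646/18639)·22.96/3646 = 0.0050654864.
deff = 0.0021432967 / 0.0050654864 = 0.4231.

0.4231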